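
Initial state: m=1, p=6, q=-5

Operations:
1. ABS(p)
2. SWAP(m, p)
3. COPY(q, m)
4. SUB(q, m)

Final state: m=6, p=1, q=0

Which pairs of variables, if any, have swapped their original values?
(p, m)

Comparing initial and final values:
q: -5 → 0
p: 6 → 1
m: 1 → 6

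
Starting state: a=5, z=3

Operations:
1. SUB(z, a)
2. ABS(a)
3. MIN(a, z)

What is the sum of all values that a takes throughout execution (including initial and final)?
13

Values of a at each step:
Initial: a = 5
After step 1: a = 5
After step 2: a = 5
After step 3: a = -2
Sum = 5 + 5 + 5 + -2 = 13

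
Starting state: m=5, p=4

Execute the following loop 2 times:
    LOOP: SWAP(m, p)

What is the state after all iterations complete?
m=5, p=4

Iteration trace:
Start: m=5, p=4
After iteration 1: m=4, p=5
After iteration 2: m=5, p=4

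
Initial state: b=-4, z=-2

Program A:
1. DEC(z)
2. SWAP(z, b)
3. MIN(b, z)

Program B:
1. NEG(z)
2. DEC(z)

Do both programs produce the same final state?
No

Program A final state: b=-4, z=-4
Program B final state: b=-4, z=1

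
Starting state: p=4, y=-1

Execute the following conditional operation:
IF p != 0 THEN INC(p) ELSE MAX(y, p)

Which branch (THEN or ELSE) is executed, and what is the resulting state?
Branch: THEN, Final state: p=5, y=-1

Evaluating condition: p != 0
p = 4
Condition is True, so THEN branch executes
After INC(p): p=5, y=-1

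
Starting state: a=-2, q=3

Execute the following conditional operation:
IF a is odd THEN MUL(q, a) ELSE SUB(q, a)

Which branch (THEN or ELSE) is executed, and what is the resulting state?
Branch: ELSE, Final state: a=-2, q=5

Evaluating condition: a is odd
Condition is False, so ELSE branch executes
After SUB(q, a): a=-2, q=5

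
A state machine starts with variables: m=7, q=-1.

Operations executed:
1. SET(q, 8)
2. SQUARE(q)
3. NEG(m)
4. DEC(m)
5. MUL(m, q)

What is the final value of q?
q = 64

Tracing execution:
Step 1: SET(q, 8) → q = 8
Step 2: SQUARE(q) → q = 64
Step 3: NEG(m) → q = 64
Step 4: DEC(m) → q = 64
Step 5: MUL(m, q) → q = 64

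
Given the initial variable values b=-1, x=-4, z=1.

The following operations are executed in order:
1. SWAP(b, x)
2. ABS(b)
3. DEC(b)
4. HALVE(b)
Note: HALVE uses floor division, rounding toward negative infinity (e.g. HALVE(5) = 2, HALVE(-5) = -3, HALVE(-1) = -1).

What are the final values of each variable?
{b: 1, x: -1, z: 1}

Step-by-step execution:
Initial: b=-1, x=-4, z=1
After step 1 (SWAP(b, x)): b=-4, x=-1, z=1
After step 2 (ABS(b)): b=4, x=-1, z=1
After step 3 (DEC(b)): b=3, x=-1, z=1
After step 4 (HALVE(b)): b=1, x=-1, z=1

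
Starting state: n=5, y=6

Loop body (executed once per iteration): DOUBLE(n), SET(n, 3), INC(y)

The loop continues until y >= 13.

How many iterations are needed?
7

Tracing iterations:
Initial: n=5, y=6
After iteration 1: n=3, y=7
After iteration 2: n=3, y=8
After iteration 3: n=3, y=9
After iteration 4: n=3, y=10
After iteration 5: n=3, y=11
After iteration 6: n=3, y=12
After iteration 7: n=3, y=13
y >= 13 now holds, so the loop exits after 7 iterations.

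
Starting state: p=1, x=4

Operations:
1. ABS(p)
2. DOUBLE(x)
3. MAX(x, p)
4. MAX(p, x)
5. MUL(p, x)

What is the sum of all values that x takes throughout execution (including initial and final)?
40

Values of x at each step:
Initial: x = 4
After step 1: x = 4
After step 2: x = 8
After step 3: x = 8
After step 4: x = 8
After step 5: x = 8
Sum = 4 + 4 + 8 + 8 + 8 + 8 = 40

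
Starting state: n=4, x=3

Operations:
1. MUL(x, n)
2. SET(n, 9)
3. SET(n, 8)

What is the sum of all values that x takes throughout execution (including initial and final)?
39

Values of x at each step:
Initial: x = 3
After step 1: x = 12
After step 2: x = 12
After step 3: x = 12
Sum = 3 + 12 + 12 + 12 = 39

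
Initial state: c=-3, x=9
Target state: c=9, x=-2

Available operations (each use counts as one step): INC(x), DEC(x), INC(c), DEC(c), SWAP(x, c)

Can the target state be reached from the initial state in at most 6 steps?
Yes

Path (2 steps): INC(c) → SWAP(x, c)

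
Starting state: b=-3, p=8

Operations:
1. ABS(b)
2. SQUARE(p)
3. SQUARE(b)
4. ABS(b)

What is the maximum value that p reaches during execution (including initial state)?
64

Values of p at each step:
Initial: p = 8
After step 1: p = 8
After step 2: p = 64 ← maximum
After step 3: p = 64
After step 4: p = 64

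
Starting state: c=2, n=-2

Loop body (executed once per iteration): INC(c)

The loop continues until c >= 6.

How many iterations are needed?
4

Tracing iterations:
Initial: c=2, n=-2
After iteration 1: c=3, n=-2
After iteration 2: c=4, n=-2
After iteration 3: c=5, n=-2
After iteration 4: c=6, n=-2
c >= 6 now holds, so the loop exits after 4 iterations.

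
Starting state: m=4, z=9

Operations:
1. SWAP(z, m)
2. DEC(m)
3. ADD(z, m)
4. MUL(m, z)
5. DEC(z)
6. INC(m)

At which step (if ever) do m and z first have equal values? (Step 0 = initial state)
Never

m and z never become equal during execution.

Comparing values at each step:
Initial: m=4, z=9
After step 1: m=9, z=4
After step 2: m=8, z=4
After step 3: m=8, z=12
After step 4: m=96, z=12
After step 5: m=96, z=11
After step 6: m=97, z=11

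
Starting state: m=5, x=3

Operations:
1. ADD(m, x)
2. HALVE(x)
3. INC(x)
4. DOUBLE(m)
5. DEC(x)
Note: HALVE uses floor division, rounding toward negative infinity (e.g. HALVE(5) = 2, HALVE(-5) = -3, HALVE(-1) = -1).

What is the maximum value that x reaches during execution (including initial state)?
3

Values of x at each step:
Initial: x = 3 ← maximum
After step 1: x = 3
After step 2: x = 1
After step 3: x = 2
After step 4: x = 2
After step 5: x = 1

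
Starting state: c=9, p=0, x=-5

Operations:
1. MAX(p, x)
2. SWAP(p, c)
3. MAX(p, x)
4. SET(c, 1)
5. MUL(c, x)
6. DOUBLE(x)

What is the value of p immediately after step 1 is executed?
p = 0

Tracing p through execution:
Initial: p = 0
After step 1 (MAX(p, x)): p = 0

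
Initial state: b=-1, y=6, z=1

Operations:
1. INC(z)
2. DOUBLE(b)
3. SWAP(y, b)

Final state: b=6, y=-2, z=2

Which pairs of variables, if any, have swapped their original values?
None

Comparing initial and final values:
y: 6 → -2
z: 1 → 2
b: -1 → 6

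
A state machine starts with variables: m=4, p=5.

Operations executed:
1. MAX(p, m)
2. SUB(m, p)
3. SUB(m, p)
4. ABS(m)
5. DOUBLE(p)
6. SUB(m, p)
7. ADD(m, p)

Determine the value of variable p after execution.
p = 10

Tracing execution:
Step 1: MAX(p, m) → p = 5
Step 2: SUB(m, p) → p = 5
Step 3: SUB(m, p) → p = 5
Step 4: ABS(m) → p = 5
Step 5: DOUBLE(p) → p = 10
Step 6: SUB(m, p) → p = 10
Step 7: ADD(m, p) → p = 10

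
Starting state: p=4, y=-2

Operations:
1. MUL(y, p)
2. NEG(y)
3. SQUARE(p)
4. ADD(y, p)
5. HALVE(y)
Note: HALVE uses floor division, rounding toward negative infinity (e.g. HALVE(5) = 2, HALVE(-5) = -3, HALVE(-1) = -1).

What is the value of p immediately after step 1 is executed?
p = 4

Tracing p through execution:
Initial: p = 4
After step 1 (MUL(y, p)): p = 4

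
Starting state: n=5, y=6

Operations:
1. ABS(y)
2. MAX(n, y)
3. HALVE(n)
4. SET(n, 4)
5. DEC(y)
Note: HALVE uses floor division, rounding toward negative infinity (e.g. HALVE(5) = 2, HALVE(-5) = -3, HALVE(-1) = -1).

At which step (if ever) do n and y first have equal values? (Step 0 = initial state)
Step 2

n and y first become equal after step 2.

Comparing values at each step:
Initial: n=5, y=6
After step 1: n=5, y=6
After step 2: n=6, y=6 ← equal!
After step 3: n=3, y=6
After step 4: n=4, y=6
After step 5: n=4, y=5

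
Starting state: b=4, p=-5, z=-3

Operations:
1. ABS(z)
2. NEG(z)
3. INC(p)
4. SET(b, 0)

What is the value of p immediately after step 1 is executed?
p = -5

Tracing p through execution:
Initial: p = -5
After step 1 (ABS(z)): p = -5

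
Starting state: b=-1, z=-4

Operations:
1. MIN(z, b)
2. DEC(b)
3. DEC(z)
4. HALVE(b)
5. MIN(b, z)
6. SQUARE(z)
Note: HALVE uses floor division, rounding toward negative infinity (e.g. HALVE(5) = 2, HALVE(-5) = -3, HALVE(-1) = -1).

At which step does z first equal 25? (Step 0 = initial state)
Step 6

Tracing z:
Initial: z = -4
After step 1: z = -4
After step 2: z = -4
After step 3: z = -5
After step 4: z = -5
After step 5: z = -5
After step 6: z = 25 ← first occurrence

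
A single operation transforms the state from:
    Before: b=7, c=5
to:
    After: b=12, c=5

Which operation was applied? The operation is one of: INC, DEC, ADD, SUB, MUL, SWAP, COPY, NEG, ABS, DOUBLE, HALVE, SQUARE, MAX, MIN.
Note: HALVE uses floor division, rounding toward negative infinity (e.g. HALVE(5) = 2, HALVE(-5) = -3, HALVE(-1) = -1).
ADD(b, c)

Analyzing the change:
Before: b=7, c=5
After: b=12, c=5
Variable b changed from 7 to 12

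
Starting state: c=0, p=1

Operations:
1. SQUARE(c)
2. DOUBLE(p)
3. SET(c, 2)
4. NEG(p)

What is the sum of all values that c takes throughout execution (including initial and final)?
4

Values of c at each step:
Initial: c = 0
After step 1: c = 0
After step 2: c = 0
After step 3: c = 2
After step 4: c = 2
Sum = 0 + 0 + 0 + 2 + 2 = 4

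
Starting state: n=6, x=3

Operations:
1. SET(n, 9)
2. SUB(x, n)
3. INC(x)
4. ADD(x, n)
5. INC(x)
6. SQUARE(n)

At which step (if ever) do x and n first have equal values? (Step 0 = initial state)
Never

x and n never become equal during execution.

Comparing values at each step:
Initial: x=3, n=6
After step 1: x=3, n=9
After step 2: x=-6, n=9
After step 3: x=-5, n=9
After step 4: x=4, n=9
After step 5: x=5, n=9
After step 6: x=5, n=81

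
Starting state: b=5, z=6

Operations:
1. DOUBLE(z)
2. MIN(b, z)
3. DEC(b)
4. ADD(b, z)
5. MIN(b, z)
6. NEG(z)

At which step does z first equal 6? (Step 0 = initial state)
Step 0

Tracing z:
Initial: z = 6 ← first occurrence
After step 1: z = 12
After step 2: z = 12
After step 3: z = 12
After step 4: z = 12
After step 5: z = 12
After step 6: z = -12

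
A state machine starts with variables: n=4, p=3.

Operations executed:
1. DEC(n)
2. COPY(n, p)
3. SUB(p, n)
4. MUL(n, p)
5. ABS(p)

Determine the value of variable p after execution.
p = 0

Tracing execution:
Step 1: DEC(n) → p = 3
Step 2: COPY(n, p) → p = 3
Step 3: SUB(p, n) → p = 0
Step 4: MUL(n, p) → p = 0
Step 5: ABS(p) → p = 0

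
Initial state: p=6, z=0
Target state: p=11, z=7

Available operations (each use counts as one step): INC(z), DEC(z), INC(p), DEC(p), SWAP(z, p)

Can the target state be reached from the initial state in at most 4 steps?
No

The target state cannot be reached within 4 steps.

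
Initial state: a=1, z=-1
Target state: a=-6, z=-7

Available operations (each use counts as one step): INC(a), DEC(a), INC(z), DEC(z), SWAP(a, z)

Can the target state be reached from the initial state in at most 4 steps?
No

The target state cannot be reached within 4 steps.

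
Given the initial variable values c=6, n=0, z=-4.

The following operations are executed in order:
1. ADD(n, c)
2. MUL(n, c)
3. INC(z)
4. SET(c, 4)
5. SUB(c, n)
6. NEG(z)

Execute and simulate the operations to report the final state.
{c: -32, n: 36, z: 3}

Step-by-step execution:
Initial: c=6, n=0, z=-4
After step 1 (ADD(n, c)): c=6, n=6, z=-4
After step 2 (MUL(n, c)): c=6, n=36, z=-4
After step 3 (INC(z)): c=6, n=36, z=-3
After step 4 (SET(c, 4)): c=4, n=36, z=-3
After step 5 (SUB(c, n)): c=-32, n=36, z=-3
After step 6 (NEG(z)): c=-32, n=36, z=3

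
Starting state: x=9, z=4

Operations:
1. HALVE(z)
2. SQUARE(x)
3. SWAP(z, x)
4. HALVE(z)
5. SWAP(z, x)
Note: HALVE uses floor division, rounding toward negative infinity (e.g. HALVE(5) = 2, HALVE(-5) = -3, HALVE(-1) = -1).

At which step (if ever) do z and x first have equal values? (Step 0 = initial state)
Never

z and x never become equal during execution.

Comparing values at each step:
Initial: z=4, x=9
After step 1: z=2, x=9
After step 2: z=2, x=81
After step 3: z=81, x=2
After step 4: z=40, x=2
After step 5: z=2, x=40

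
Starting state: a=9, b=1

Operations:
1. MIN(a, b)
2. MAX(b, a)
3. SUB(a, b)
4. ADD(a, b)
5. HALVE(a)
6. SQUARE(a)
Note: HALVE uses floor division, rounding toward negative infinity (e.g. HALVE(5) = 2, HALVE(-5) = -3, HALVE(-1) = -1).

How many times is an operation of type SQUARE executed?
1

Counting SQUARE operations:
Step 6: SQUARE(a) ← SQUARE
Total: 1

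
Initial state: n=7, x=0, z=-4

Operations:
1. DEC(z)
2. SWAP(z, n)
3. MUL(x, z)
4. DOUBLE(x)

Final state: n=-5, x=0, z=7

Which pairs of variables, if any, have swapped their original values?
None

Comparing initial and final values:
x: 0 → 0
n: 7 → -5
z: -4 → 7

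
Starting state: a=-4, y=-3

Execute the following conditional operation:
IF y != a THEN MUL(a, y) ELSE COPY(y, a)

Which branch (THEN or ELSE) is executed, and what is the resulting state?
Branch: THEN, Final state: a=12, y=-3

Evaluating condition: y != a
y = -3, a = -4
Condition is True, so THEN branch executes
After MUL(a, y): a=12, y=-3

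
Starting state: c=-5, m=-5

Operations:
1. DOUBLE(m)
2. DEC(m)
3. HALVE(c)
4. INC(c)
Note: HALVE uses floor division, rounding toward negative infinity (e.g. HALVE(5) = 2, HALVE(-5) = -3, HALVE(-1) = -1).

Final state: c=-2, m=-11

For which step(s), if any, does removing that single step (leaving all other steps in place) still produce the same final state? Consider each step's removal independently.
None - removing any single step changes the final result

Testing removal of each single step:
Without step 1: final = c=-2, m=-6 (different)
Without step 2: final = c=-2, m=-10 (different)
Without step 3: final = c=-4, m=-11 (different)
Without step 4: final = c=-3, m=-11 (different)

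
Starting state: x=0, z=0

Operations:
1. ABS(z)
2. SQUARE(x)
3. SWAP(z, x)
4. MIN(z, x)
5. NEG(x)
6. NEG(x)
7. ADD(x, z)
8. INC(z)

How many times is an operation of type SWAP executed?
1

Counting SWAP operations:
Step 3: SWAP(z, x) ← SWAP
Total: 1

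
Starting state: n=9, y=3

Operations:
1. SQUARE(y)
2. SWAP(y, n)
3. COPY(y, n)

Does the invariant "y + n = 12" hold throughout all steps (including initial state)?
No, violated after step 1

The invariant is violated after step 1.

State at each step:
Initial: n=9, y=3
After step 1: n=9, y=9
After step 2: n=9, y=9
After step 3: n=9, y=9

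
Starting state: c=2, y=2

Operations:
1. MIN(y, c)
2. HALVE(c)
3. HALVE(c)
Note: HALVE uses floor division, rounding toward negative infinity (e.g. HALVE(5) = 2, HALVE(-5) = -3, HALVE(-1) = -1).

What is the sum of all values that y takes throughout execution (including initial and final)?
8

Values of y at each step:
Initial: y = 2
After step 1: y = 2
After step 2: y = 2
After step 3: y = 2
Sum = 2 + 2 + 2 + 2 = 8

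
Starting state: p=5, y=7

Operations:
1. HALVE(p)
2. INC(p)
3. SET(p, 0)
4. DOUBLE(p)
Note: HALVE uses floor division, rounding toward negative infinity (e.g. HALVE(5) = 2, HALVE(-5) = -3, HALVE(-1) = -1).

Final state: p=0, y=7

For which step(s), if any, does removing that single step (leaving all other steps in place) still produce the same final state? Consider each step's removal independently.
Step(s) 1, 2, 4

Testing removal of each single step:
Without step 1: final = p=0, y=7 (same)
Without step 2: final = p=0, y=7 (same)
Without step 3: final = p=6, y=7 (different)
Without step 4: final = p=0, y=7 (same)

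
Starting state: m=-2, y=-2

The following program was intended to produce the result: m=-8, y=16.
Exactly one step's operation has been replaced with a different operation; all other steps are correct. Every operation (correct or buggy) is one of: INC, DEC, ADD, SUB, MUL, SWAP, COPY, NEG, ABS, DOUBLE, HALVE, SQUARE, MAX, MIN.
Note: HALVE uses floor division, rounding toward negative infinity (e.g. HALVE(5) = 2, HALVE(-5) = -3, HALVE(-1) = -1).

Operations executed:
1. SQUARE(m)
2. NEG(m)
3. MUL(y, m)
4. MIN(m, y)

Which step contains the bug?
Step 2

Trace with buggy code:
Initial: m=-2, y=-2
After step 1: m=4, y=-2
After step 2: m=-4, y=-2
After step 3: m=-4, y=8
After step 4: m=-4, y=8
Actual final m=-4, y=8 ≠ expected m=-8, y=16.
Step 2 is the only position where a single-operation replacement can produce the expected result.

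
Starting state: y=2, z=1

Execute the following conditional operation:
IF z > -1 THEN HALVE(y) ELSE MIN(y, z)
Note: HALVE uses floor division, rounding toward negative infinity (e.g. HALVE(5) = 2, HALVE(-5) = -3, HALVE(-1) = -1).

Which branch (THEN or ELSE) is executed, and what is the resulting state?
Branch: THEN, Final state: y=1, z=1

Evaluating condition: z > -1
z = 1
Condition is True, so THEN branch executes
After HALVE(y): y=1, z=1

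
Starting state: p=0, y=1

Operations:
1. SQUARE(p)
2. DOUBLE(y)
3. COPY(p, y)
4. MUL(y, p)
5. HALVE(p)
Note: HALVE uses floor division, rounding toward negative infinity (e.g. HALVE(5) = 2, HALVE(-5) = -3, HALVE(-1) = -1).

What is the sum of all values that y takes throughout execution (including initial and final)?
14

Values of y at each step:
Initial: y = 1
After step 1: y = 1
After step 2: y = 2
After step 3: y = 2
After step 4: y = 4
After step 5: y = 4
Sum = 1 + 1 + 2 + 2 + 4 + 4 = 14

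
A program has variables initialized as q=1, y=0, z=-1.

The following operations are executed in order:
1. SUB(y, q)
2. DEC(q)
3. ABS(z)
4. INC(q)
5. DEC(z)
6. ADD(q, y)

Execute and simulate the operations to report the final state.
{q: 0, y: -1, z: 0}

Step-by-step execution:
Initial: q=1, y=0, z=-1
After step 1 (SUB(y, q)): q=1, y=-1, z=-1
After step 2 (DEC(q)): q=0, y=-1, z=-1
After step 3 (ABS(z)): q=0, y=-1, z=1
After step 4 (INC(q)): q=1, y=-1, z=1
After step 5 (DEC(z)): q=1, y=-1, z=0
After step 6 (ADD(q, y)): q=0, y=-1, z=0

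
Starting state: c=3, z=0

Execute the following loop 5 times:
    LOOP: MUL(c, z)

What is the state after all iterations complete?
c=0, z=0

Iteration trace:
Start: c=3, z=0
After iteration 1: c=0, z=0
After iteration 2: c=0, z=0
After iteration 3: c=0, z=0
After iteration 4: c=0, z=0
After iteration 5: c=0, z=0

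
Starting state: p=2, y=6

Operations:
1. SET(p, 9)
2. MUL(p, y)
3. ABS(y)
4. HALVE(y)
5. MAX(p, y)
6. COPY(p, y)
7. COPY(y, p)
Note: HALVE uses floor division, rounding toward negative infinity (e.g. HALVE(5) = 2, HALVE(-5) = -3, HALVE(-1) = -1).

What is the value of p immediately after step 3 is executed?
p = 54

Tracing p through execution:
Initial: p = 2
After step 1 (SET(p, 9)): p = 9
After step 2 (MUL(p, y)): p = 54
After step 3 (ABS(y)): p = 54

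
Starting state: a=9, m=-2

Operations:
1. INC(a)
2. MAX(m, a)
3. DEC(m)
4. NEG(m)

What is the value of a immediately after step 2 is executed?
a = 10

Tracing a through execution:
Initial: a = 9
After step 1 (INC(a)): a = 10
After step 2 (MAX(m, a)): a = 10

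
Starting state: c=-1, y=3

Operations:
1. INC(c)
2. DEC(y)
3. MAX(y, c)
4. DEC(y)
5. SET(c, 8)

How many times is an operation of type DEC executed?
2

Counting DEC operations:
Step 2: DEC(y) ← DEC
Step 4: DEC(y) ← DEC
Total: 2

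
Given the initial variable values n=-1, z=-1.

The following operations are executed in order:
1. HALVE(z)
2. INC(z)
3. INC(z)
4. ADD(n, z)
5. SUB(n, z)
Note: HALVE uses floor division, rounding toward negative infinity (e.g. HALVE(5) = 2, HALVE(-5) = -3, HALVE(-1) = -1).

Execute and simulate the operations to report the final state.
{n: -1, z: 1}

Step-by-step execution:
Initial: n=-1, z=-1
After step 1 (HALVE(z)): n=-1, z=-1
After step 2 (INC(z)): n=-1, z=0
After step 3 (INC(z)): n=-1, z=1
After step 4 (ADD(n, z)): n=0, z=1
After step 5 (SUB(n, z)): n=-1, z=1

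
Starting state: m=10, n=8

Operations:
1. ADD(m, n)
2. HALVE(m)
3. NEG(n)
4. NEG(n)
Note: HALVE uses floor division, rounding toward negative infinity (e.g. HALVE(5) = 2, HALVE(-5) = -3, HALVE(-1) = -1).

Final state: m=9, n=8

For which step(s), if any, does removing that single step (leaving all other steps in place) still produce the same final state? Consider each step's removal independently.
None - removing any single step changes the final result

Testing removal of each single step:
Without step 1: final = m=5, n=8 (different)
Without step 2: final = m=18, n=8 (different)
Without step 3: final = m=9, n=-8 (different)
Without step 4: final = m=9, n=-8 (different)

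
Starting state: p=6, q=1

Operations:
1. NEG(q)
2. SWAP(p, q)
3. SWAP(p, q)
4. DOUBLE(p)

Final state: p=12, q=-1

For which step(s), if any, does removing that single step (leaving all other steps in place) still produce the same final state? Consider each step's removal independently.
None - removing any single step changes the final result

Testing removal of each single step:
Without step 1: final = p=12, q=1 (different)
Without step 2: final = p=-2, q=6 (different)
Without step 3: final = p=-2, q=6 (different)
Without step 4: final = p=6, q=-1 (different)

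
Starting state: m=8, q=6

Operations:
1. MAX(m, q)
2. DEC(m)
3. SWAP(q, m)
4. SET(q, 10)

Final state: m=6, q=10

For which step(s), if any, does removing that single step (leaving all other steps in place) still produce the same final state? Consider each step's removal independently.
Step(s) 1, 2

Testing removal of each single step:
Without step 1: final = m=6, q=10 (same)
Without step 2: final = m=6, q=10 (same)
Without step 3: final = m=7, q=10 (different)
Without step 4: final = m=6, q=7 (different)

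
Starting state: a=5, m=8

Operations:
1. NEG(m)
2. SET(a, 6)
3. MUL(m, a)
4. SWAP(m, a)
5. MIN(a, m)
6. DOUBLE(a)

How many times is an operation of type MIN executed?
1

Counting MIN operations:
Step 5: MIN(a, m) ← MIN
Total: 1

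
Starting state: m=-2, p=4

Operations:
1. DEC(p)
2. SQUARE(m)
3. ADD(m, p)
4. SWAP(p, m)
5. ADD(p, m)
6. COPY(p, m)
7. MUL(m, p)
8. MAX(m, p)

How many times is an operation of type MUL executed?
1

Counting MUL operations:
Step 7: MUL(m, p) ← MUL
Total: 1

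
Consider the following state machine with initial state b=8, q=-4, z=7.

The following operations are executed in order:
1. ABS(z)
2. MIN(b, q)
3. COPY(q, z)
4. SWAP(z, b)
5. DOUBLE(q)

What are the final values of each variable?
{b: 7, q: 14, z: -4}

Step-by-step execution:
Initial: b=8, q=-4, z=7
After step 1 (ABS(z)): b=8, q=-4, z=7
After step 2 (MIN(b, q)): b=-4, q=-4, z=7
After step 3 (COPY(q, z)): b=-4, q=7, z=7
After step 4 (SWAP(z, b)): b=7, q=7, z=-4
After step 5 (DOUBLE(q)): b=7, q=14, z=-4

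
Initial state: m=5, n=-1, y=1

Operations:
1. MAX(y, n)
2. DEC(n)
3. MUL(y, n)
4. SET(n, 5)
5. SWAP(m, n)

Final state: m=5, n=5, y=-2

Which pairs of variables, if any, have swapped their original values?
None

Comparing initial and final values:
y: 1 → -2
n: -1 → 5
m: 5 → 5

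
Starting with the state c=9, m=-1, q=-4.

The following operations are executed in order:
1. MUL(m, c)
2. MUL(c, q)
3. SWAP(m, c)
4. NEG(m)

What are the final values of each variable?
{c: -9, m: 36, q: -4}

Step-by-step execution:
Initial: c=9, m=-1, q=-4
After step 1 (MUL(m, c)): c=9, m=-9, q=-4
After step 2 (MUL(c, q)): c=-36, m=-9, q=-4
After step 3 (SWAP(m, c)): c=-9, m=-36, q=-4
After step 4 (NEG(m)): c=-9, m=36, q=-4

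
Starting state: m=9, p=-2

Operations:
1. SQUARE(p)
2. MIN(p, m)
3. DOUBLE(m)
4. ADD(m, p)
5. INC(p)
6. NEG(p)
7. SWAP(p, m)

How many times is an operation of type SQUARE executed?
1

Counting SQUARE operations:
Step 1: SQUARE(p) ← SQUARE
Total: 1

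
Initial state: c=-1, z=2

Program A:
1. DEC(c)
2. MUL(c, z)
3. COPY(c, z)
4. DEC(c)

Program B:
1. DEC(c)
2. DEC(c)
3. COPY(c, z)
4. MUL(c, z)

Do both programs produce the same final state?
No

Program A final state: c=1, z=2
Program B final state: c=4, z=2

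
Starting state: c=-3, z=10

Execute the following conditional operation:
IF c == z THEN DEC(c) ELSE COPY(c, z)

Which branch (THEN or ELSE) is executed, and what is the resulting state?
Branch: ELSE, Final state: c=10, z=10

Evaluating condition: c == z
c = -3, z = 10
Condition is False, so ELSE branch executes
After COPY(c, z): c=10, z=10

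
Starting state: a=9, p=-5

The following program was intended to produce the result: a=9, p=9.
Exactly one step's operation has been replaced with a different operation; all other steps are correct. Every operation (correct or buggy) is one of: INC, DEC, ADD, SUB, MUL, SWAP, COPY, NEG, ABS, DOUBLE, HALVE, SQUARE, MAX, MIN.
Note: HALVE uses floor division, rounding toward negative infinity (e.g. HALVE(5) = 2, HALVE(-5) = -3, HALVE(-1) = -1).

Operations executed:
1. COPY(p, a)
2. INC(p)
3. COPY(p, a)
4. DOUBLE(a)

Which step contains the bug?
Step 4

Trace with buggy code:
Initial: a=9, p=-5
After step 1: a=9, p=9
After step 2: a=9, p=10
After step 3: a=9, p=9
After step 4: a=18, p=9
Actual final a=18, p=9 ≠ expected a=9, p=9.
Step 4 is the only position where a single-operation replacement can produce the expected result.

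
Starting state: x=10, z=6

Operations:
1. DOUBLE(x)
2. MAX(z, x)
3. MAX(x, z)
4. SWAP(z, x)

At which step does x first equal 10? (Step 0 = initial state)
Step 0

Tracing x:
Initial: x = 10 ← first occurrence
After step 1: x = 20
After step 2: x = 20
After step 3: x = 20
After step 4: x = 20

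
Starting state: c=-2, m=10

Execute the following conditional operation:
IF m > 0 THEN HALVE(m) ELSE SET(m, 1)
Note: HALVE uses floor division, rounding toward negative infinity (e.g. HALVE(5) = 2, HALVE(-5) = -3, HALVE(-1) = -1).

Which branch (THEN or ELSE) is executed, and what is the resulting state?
Branch: THEN, Final state: c=-2, m=5

Evaluating condition: m > 0
m = 10
Condition is True, so THEN branch executes
After HALVE(m): c=-2, m=5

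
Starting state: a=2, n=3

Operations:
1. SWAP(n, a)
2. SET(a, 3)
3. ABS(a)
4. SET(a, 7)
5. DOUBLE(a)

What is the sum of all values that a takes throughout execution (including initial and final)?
32

Values of a at each step:
Initial: a = 2
After step 1: a = 3
After step 2: a = 3
After step 3: a = 3
After step 4: a = 7
After step 5: a = 14
Sum = 2 + 3 + 3 + 3 + 7 + 14 = 32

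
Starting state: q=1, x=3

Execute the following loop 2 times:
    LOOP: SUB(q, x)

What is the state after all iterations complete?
q=-5, x=3

Iteration trace:
Start: q=1, x=3
After iteration 1: q=-2, x=3
After iteration 2: q=-5, x=3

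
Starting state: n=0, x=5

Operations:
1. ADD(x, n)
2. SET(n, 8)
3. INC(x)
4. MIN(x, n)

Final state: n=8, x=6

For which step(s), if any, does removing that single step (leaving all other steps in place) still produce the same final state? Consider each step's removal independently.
Step(s) 1, 4

Testing removal of each single step:
Without step 1: final = n=8, x=6 (same)
Without step 2: final = n=0, x=0 (different)
Without step 3: final = n=8, x=5 (different)
Without step 4: final = n=8, x=6 (same)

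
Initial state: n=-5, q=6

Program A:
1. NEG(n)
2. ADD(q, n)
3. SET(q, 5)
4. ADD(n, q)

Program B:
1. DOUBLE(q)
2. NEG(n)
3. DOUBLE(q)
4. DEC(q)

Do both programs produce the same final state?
No

Program A final state: n=10, q=5
Program B final state: n=5, q=23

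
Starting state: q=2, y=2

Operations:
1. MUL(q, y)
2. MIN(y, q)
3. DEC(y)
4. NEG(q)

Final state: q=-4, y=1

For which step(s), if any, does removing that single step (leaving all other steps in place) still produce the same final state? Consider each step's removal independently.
Step(s) 2

Testing removal of each single step:
Without step 1: final = q=-2, y=1 (different)
Without step 2: final = q=-4, y=1 (same)
Without step 3: final = q=-4, y=2 (different)
Without step 4: final = q=4, y=1 (different)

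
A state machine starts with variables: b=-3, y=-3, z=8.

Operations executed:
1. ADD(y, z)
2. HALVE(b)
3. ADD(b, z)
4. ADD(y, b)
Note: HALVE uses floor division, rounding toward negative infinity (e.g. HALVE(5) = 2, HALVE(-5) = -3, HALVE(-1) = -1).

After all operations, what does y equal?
y = 11

Tracing execution:
Step 1: ADD(y, z) → y = 5
Step 2: HALVE(b) → y = 5
Step 3: ADD(b, z) → y = 5
Step 4: ADD(y, b) → y = 11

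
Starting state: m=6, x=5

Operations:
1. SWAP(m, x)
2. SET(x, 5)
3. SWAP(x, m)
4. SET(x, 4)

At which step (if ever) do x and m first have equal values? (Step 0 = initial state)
Step 2

x and m first become equal after step 2.

Comparing values at each step:
Initial: x=5, m=6
After step 1: x=6, m=5
After step 2: x=5, m=5 ← equal!
After step 3: x=5, m=5 ← equal!
After step 4: x=4, m=5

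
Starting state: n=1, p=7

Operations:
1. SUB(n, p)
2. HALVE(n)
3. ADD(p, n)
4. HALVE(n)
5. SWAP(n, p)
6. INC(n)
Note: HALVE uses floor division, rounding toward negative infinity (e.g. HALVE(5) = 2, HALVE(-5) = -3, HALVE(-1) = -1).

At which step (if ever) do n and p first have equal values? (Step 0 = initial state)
Never

n and p never become equal during execution.

Comparing values at each step:
Initial: n=1, p=7
After step 1: n=-6, p=7
After step 2: n=-3, p=7
After step 3: n=-3, p=4
After step 4: n=-2, p=4
After step 5: n=4, p=-2
After step 6: n=5, p=-2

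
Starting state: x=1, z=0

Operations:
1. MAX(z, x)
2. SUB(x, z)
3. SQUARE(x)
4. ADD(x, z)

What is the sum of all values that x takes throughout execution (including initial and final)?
3

Values of x at each step:
Initial: x = 1
After step 1: x = 1
After step 2: x = 0
After step 3: x = 0
After step 4: x = 1
Sum = 1 + 1 + 0 + 0 + 1 = 3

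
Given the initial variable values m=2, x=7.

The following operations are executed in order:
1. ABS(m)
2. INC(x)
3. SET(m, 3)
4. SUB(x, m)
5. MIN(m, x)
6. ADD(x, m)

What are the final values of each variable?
{m: 3, x: 8}

Step-by-step execution:
Initial: m=2, x=7
After step 1 (ABS(m)): m=2, x=7
After step 2 (INC(x)): m=2, x=8
After step 3 (SET(m, 3)): m=3, x=8
After step 4 (SUB(x, m)): m=3, x=5
After step 5 (MIN(m, x)): m=3, x=5
After step 6 (ADD(x, m)): m=3, x=8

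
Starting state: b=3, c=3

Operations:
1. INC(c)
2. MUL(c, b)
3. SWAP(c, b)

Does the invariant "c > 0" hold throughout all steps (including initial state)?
Yes

The invariant holds at every step.

State at each step:
Initial: b=3, c=3
After step 1: b=3, c=4
After step 2: b=3, c=12
After step 3: b=12, c=3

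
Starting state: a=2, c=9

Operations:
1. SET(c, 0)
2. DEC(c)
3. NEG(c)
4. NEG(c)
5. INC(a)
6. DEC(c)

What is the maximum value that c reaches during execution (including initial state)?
9

Values of c at each step:
Initial: c = 9 ← maximum
After step 1: c = 0
After step 2: c = -1
After step 3: c = 1
After step 4: c = -1
After step 5: c = -1
After step 6: c = -2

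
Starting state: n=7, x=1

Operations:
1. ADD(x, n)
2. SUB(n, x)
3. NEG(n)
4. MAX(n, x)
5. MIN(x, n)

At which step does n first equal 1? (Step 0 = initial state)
Step 3

Tracing n:
Initial: n = 7
After step 1: n = 7
After step 2: n = -1
After step 3: n = 1 ← first occurrence
After step 4: n = 8
After step 5: n = 8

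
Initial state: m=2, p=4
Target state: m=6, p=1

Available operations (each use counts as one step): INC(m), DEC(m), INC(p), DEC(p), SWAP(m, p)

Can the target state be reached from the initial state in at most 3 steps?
No

The target state cannot be reached within 3 steps.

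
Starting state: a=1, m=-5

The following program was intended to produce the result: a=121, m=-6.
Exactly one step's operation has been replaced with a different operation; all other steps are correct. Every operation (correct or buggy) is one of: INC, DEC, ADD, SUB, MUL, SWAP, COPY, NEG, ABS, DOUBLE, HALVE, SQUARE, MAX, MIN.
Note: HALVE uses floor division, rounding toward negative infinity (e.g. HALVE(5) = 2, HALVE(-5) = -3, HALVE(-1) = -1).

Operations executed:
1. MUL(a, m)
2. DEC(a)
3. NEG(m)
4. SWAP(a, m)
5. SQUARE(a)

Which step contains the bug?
Step 3

Trace with buggy code:
Initial: a=1, m=-5
After step 1: a=-5, m=-5
After step 2: a=-6, m=-5
After step 3: a=-6, m=5
After step 4: a=5, m=-6
After step 5: a=25, m=-6
Actual final a=25, m=-6 ≠ expected a=121, m=-6.
Step 3 is the only position where a single-operation replacement can produce the expected result.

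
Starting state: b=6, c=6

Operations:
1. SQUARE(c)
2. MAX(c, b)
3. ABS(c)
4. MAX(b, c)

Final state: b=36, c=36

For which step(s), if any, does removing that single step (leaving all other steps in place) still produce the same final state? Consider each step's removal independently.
Step(s) 2, 3

Testing removal of each single step:
Without step 1: final = b=6, c=6 (different)
Without step 2: final = b=36, c=36 (same)
Without step 3: final = b=36, c=36 (same)
Without step 4: final = b=6, c=36 (different)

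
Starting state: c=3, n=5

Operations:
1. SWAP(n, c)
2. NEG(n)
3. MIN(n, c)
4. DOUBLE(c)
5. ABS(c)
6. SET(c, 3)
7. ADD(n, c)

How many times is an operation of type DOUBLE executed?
1

Counting DOUBLE operations:
Step 4: DOUBLE(c) ← DOUBLE
Total: 1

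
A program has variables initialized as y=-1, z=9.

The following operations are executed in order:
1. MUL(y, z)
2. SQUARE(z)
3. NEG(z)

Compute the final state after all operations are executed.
{y: -9, z: -81}

Step-by-step execution:
Initial: y=-1, z=9
After step 1 (MUL(y, z)): y=-9, z=9
After step 2 (SQUARE(z)): y=-9, z=81
After step 3 (NEG(z)): y=-9, z=-81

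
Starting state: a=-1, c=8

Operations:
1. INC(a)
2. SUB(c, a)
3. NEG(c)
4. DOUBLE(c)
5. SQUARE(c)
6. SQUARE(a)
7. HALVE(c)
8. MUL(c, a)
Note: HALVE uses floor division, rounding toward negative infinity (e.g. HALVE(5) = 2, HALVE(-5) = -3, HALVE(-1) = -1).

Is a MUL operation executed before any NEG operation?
No

First MUL: step 8
First NEG: step 3
Since 8 > 3, NEG comes first.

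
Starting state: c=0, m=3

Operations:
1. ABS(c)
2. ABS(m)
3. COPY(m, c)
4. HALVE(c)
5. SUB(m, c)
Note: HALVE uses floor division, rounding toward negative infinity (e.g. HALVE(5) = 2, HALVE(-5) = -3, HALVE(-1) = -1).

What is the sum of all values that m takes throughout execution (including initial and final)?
9

Values of m at each step:
Initial: m = 3
After step 1: m = 3
After step 2: m = 3
After step 3: m = 0
After step 4: m = 0
After step 5: m = 0
Sum = 3 + 3 + 3 + 0 + 0 + 0 = 9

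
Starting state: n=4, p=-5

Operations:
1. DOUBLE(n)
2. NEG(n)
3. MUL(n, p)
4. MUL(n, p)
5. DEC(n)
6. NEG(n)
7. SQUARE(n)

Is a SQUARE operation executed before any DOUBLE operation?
No

First SQUARE: step 7
First DOUBLE: step 1
Since 7 > 1, DOUBLE comes first.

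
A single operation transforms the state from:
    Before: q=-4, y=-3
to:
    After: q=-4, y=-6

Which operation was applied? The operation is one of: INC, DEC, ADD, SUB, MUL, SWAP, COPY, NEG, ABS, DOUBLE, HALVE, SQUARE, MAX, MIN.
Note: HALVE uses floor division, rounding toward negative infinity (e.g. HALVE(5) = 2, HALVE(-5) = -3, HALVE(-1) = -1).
DOUBLE(y)

Analyzing the change:
Before: q=-4, y=-3
After: q=-4, y=-6
Variable y changed from -3 to -6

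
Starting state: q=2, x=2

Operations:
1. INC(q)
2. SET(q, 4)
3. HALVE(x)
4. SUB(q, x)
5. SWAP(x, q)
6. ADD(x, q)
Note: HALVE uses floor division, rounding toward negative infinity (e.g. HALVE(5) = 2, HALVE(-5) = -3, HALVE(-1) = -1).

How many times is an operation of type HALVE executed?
1

Counting HALVE operations:
Step 3: HALVE(x) ← HALVE
Total: 1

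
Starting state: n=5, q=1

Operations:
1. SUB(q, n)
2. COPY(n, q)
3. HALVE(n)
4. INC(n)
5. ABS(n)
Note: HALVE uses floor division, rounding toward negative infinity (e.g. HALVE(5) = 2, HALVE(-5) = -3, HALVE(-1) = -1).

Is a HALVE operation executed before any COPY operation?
No

First HALVE: step 3
First COPY: step 2
Since 3 > 2, COPY comes first.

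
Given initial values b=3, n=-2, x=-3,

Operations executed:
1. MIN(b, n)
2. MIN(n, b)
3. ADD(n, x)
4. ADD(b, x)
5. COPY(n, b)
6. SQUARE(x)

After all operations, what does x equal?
x = 9

Tracing execution:
Step 1: MIN(b, n) → x = -3
Step 2: MIN(n, b) → x = -3
Step 3: ADD(n, x) → x = -3
Step 4: ADD(b, x) → x = -3
Step 5: COPY(n, b) → x = -3
Step 6: SQUARE(x) → x = 9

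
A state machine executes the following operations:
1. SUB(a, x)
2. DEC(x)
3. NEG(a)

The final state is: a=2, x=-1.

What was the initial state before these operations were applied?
a=-2, x=0

Working backwards:
Final state: a=2, x=-1
Before step 3 (NEG(a)): a=-2, x=-1
Before step 2 (DEC(x)): a=-2, x=0
Before step 1 (SUB(a, x)): a=-2, x=0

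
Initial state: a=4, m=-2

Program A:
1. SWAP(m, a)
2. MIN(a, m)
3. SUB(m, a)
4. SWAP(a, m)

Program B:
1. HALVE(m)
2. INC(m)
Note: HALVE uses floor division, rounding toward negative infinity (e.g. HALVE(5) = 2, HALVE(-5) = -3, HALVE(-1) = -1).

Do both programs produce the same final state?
No

Program A final state: a=6, m=-2
Program B final state: a=4, m=0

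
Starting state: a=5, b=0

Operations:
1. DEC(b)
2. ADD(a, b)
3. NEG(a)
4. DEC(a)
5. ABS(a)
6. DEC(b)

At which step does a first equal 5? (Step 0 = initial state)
Step 0

Tracing a:
Initial: a = 5 ← first occurrence
After step 1: a = 5
After step 2: a = 4
After step 3: a = -4
After step 4: a = -5
After step 5: a = 5
After step 6: a = 5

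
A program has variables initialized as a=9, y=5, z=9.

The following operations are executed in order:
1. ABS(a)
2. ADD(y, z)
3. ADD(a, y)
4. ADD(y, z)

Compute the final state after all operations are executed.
{a: 23, y: 23, z: 9}

Step-by-step execution:
Initial: a=9, y=5, z=9
After step 1 (ABS(a)): a=9, y=5, z=9
After step 2 (ADD(y, z)): a=9, y=14, z=9
After step 3 (ADD(a, y)): a=23, y=14, z=9
After step 4 (ADD(y, z)): a=23, y=23, z=9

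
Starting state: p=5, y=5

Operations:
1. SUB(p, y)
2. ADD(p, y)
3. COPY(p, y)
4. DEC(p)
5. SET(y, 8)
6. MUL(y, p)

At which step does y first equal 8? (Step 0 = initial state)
Step 5

Tracing y:
Initial: y = 5
After step 1: y = 5
After step 2: y = 5
After step 3: y = 5
After step 4: y = 5
After step 5: y = 8 ← first occurrence
After step 6: y = 32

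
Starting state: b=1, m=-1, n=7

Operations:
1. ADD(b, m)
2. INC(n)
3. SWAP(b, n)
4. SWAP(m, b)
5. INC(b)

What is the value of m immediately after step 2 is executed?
m = -1

Tracing m through execution:
Initial: m = -1
After step 1 (ADD(b, m)): m = -1
After step 2 (INC(n)): m = -1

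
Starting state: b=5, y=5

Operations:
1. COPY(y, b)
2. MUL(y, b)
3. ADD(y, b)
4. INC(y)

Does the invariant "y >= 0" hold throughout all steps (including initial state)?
Yes

The invariant holds at every step.

State at each step:
Initial: b=5, y=5
After step 1: b=5, y=5
After step 2: b=5, y=25
After step 3: b=5, y=30
After step 4: b=5, y=31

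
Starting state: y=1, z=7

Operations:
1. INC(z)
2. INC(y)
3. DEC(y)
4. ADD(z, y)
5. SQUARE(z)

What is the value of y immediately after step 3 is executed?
y = 1

Tracing y through execution:
Initial: y = 1
After step 1 (INC(z)): y = 1
After step 2 (INC(y)): y = 2
After step 3 (DEC(y)): y = 1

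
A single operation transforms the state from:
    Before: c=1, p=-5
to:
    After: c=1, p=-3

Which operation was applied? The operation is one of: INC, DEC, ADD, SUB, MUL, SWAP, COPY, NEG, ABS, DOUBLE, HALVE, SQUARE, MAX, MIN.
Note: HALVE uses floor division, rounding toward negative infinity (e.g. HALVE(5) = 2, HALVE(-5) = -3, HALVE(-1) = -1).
HALVE(p)

Analyzing the change:
Before: c=1, p=-5
After: c=1, p=-3
Variable p changed from -5 to -3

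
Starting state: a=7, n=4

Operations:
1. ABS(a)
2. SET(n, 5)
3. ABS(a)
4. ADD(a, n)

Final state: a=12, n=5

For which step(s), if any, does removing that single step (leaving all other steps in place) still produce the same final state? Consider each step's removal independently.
Step(s) 1, 3

Testing removal of each single step:
Without step 1: final = a=12, n=5 (same)
Without step 2: final = a=11, n=4 (different)
Without step 3: final = a=12, n=5 (same)
Without step 4: final = a=7, n=5 (different)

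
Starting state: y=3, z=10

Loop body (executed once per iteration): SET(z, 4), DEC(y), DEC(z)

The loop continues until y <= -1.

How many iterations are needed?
4

Tracing iterations:
Initial: y=3, z=10
After iteration 1: y=2, z=3
After iteration 2: y=1, z=3
After iteration 3: y=0, z=3
After iteration 4: y=-1, z=3
y <= -1 now holds, so the loop exits after 4 iterations.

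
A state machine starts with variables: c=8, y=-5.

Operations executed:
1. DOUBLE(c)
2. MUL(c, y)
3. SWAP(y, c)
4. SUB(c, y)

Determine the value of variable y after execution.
y = -80

Tracing execution:
Step 1: DOUBLE(c) → y = -5
Step 2: MUL(c, y) → y = -5
Step 3: SWAP(y, c) → y = -80
Step 4: SUB(c, y) → y = -80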